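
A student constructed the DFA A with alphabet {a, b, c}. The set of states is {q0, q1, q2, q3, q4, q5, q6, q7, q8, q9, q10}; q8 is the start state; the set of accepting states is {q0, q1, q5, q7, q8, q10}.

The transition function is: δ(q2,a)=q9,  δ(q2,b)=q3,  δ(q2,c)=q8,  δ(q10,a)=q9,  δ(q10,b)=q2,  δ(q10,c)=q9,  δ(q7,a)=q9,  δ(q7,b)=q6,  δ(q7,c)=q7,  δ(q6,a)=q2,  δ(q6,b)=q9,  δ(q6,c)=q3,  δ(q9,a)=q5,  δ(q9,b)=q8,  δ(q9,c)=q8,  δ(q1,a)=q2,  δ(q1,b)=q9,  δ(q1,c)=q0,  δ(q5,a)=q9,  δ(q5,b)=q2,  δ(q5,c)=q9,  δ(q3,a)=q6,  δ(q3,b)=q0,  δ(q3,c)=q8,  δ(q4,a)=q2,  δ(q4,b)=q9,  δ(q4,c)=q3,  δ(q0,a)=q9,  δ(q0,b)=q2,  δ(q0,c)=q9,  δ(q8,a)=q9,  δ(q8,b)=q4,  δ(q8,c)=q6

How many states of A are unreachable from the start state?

BFS from q8 reaches {q0, q2, q3, q4, q5, q6, q8, q9}; the 3 state(s) q1, q7, q10 are never visited.

3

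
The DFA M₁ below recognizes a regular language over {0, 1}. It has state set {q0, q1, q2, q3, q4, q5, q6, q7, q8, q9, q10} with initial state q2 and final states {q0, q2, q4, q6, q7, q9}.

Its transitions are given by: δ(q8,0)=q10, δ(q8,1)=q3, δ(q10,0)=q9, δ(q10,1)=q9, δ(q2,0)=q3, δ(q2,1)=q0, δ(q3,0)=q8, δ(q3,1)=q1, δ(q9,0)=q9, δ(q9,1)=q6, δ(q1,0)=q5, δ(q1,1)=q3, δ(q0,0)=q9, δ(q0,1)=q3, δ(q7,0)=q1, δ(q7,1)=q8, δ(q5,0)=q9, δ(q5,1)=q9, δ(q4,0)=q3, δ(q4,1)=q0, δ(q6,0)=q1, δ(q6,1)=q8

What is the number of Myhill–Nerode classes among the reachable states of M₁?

7

Reachable states from the start: {q0,q1,q2,q3,q5,q6,q8,q9,q10}. Unreachable: {q4,q7} — drop them.
P0 = {q0,q2,q6,q9} | {q1,q3,q5,q8,q10}.
Refine {q0,q2,q6,q9} on symbol 0: members go to different blocks, giving {q0,q9} and {q2,q6}.
Refine {q0,q9} on symbol 1: members go to different blocks, giving {q0} and {q9}.
Split {q1,q3,q5,q8,q10} by δ(·,0) → {q1,q3,q8} and {q5,q10}.
On input 0, block {q1,q3,q8} splits into {q1,q8} and {q3}.
Split {q2,q6} by δ(·,0) → {q2} and {q6}.
The partition is now stable with 7 blocks: {q0} | {q1,q8} | {q2} | {q9} | {q5,q10} | {q3} | {q6}.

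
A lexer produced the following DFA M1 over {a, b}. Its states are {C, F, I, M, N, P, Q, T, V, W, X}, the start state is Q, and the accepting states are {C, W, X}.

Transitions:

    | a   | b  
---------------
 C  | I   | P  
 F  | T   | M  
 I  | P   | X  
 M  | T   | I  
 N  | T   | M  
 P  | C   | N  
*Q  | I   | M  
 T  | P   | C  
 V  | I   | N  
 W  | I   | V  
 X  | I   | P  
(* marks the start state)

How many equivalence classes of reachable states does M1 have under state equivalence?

States {F,V,W} cannot be reached from the start state, so discard them.
Initial partition by acceptance: {C,X} | {I,M,N,P,Q,T}.
Split {I,M,N,P,Q,T} by δ(·,a) → {I,M,N,Q,T} and {P}.
On input a, block {I,M,N,Q,T} splits into {M,N,Q} and {I,T}.
Split {M,N,Q} by δ(·,b) → {N,Q} and {M}.
Stable partition: {C,X} | {N,Q} | {P} | {I,T} | {M} — 5 equivalence classes.

5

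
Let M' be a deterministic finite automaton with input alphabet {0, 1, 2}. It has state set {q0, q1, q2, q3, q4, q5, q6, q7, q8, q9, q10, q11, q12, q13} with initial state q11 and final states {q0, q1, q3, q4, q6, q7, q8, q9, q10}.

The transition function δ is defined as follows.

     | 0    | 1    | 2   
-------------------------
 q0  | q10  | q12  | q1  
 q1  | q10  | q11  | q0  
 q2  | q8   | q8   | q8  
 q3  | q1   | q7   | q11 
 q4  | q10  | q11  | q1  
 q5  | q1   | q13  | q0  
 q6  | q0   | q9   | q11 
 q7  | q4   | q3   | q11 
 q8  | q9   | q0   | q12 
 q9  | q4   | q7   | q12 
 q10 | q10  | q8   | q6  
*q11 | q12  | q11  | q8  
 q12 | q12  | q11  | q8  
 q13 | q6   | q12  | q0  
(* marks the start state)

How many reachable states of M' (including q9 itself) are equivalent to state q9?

4

Reachable states from the start: {q0,q1,q3,q4,q6,q7,q8,q9,q10,q11,q12}. Unreachable: {q2,q5,q13} — drop them.
P0 = {q0,q1,q3,q4,q6,q7,q8,q9,q10} | {q11,q12}.
Split {q0,q1,q3,q4,q6,q7,q8,q9,q10} by δ(·,1) → {q3,q6,q7,q8,q9,q10} and {q0,q1,q4}.
On input 0, block {q3,q6,q7,q8,q9,q10} splits into {q3,q6,q7,q9} and {q8,q10}.
Split {q8,q10} by δ(·,0) → {q8} and {q10}.
The partition is now stable with 5 blocks: {q3,q6,q7,q9} | {q11,q12} | {q0,q1,q4} | {q8} | {q10}.
The equivalence class containing q9 is {q3,q6,q7,q9}, of size 4.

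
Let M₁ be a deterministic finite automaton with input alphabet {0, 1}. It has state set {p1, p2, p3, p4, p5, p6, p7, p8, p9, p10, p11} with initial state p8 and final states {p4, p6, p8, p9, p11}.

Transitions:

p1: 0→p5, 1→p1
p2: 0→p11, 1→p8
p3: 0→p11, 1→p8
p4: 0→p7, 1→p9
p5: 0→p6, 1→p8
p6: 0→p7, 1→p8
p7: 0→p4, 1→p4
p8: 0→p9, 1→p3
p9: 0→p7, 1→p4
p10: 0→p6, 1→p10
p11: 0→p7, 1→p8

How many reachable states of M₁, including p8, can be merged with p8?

1

States {p1,p2,p5,p6,p10} cannot be reached from the start state, so discard them.
Start with accepting vs non-accepting: {p4,p8,p9,p11} | {p3,p7}.
On input 0, block {p4,p8,p9,p11} splits into {p4,p9,p11} and {p8}.
Split {p4,p9,p11} by δ(·,1) → {p4,p9} and {p11}.
On input 0, block {p3,p7} splits into {p3} and {p7}.
Stable partition: {p4,p9} | {p3} | {p8} | {p11} | {p7} — 5 equivalence classes.
State p8 belongs to the block {p8}, which has 1 states.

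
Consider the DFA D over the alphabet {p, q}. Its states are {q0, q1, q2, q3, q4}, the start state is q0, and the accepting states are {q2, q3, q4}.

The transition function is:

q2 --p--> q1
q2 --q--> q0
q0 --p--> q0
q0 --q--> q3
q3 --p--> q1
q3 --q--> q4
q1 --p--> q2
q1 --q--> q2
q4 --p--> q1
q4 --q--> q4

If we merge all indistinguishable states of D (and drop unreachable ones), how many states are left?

4

Start with accepting vs non-accepting: {q2,q3,q4} | {q0,q1}.
On input q, block {q2,q3,q4} splits into {q3,q4} and {q2}.
Refine {q0,q1} on symbol p: members go to different blocks, giving {q0} and {q1}.
No further refinement is possible. Final partition (4 blocks): {q3,q4} | {q0} | {q2} | {q1}.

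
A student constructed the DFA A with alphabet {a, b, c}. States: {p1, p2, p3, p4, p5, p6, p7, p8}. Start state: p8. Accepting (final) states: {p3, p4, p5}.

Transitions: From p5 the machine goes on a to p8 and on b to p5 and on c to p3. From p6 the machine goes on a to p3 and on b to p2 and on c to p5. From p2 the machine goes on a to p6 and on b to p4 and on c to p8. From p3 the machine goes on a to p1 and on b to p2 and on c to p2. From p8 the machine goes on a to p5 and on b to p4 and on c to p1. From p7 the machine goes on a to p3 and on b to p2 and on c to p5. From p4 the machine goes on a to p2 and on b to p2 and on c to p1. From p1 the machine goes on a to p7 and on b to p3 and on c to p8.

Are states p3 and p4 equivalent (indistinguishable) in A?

Every state is reachable, so we keep all 8.
P0 = {p3,p4,p5} | {p1,p2,p6,p7,p8}.
Split {p3,p4,p5} by δ(·,b) → {p3,p4} and {p5}.
On input a, block {p1,p2,p6,p7,p8} splits into {p1,p2} and {p6,p7} and {p8}.
No further refinement is possible. Final partition (5 blocks): {p3,p4} | {p1,p2} | {p5} | {p6,p7} | {p8}.
p3 and p4 lie in the same block of the stable partition, so they are equivalent — no string distinguishes them.

Yes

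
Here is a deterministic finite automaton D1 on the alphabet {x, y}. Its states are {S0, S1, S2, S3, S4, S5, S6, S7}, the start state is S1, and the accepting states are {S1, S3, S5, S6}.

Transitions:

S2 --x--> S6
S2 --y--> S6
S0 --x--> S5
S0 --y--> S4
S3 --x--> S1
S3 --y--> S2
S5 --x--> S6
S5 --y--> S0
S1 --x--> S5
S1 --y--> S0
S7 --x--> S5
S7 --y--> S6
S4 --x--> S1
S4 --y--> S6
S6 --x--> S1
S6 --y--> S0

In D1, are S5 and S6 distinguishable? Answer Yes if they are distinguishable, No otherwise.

No

States {S2,S3,S7} cannot be reached from the start state, so discard them.
Initial partition by acceptance: {S1,S5,S6} | {S0,S4}.
On input y, block {S0,S4} splits into {S0} and {S4}.
Stable partition: {S1,S5,S6} | {S0} | {S4} — 3 equivalence classes.
S5 and S6 lie in the same block of the stable partition, so they are equivalent — no string distinguishes them.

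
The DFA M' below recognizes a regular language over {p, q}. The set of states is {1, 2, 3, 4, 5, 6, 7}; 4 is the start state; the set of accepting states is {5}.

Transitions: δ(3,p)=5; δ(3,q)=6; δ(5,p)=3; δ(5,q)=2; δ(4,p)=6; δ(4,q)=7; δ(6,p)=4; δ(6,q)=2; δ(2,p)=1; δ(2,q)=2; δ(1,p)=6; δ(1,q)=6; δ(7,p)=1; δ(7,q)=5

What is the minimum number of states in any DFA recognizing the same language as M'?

7

Initial partition by acceptance: {5} | {1,2,3,4,6,7}.
On input p, block {1,2,3,4,6,7} splits into {1,2,4,6,7} and {3}.
Refine {1,2,4,6,7} on symbol q: members go to different blocks, giving {1,2,4,6} and {7}.
On input q, block {1,2,4,6} splits into {1,2,6} and {4}.
On input p, block {1,2,6} splits into {1,2} and {6}.
Refine {1,2} on symbol p: members go to different blocks, giving {1} and {2}.
The partition is now stable with 7 blocks: {5} | {1} | {3} | {7} | {4} | {6} | {2}.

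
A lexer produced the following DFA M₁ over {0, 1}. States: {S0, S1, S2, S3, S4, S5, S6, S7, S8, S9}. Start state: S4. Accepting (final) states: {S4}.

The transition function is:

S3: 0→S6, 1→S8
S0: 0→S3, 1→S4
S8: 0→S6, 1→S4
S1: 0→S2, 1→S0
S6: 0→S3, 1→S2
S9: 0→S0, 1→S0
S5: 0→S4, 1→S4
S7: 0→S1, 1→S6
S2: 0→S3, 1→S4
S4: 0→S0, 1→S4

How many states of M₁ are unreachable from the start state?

4

Starting at S4 and following transitions, the reachable set is {S0, S2, S3, S4, S6, S8}. That leaves S1, S5, S7, S9 unreachable — 4 in total.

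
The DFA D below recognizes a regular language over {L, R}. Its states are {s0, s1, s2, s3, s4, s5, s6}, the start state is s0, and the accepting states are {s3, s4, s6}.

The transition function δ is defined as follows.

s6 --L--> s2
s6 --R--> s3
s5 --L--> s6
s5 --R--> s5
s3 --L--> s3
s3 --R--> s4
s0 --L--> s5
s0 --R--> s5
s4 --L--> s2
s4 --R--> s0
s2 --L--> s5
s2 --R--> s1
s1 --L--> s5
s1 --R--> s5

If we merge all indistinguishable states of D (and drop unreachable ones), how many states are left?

6

Initial partition by acceptance: {s3,s4,s6} | {s0,s1,s2,s5}.
Refine {s3,s4,s6} on symbol L: members go to different blocks, giving {s4,s6} and {s3}.
Split {s4,s6} by δ(·,R) → {s4} and {s6}.
Refine {s0,s1,s2,s5} on symbol L: members go to different blocks, giving {s0,s1,s2} and {s5}.
Split {s0,s1,s2} by δ(·,R) → {s0,s1} and {s2}.
The partition is now stable with 6 blocks: {s4} | {s0,s1} | {s3} | {s6} | {s5} | {s2}.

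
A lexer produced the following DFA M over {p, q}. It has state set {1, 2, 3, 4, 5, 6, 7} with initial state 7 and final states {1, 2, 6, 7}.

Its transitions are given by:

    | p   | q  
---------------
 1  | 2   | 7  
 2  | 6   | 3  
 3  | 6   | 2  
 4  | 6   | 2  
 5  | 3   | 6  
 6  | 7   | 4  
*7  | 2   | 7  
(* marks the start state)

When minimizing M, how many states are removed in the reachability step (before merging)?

Starting at 7 and following transitions, the reachable set is {2, 3, 4, 6, 7}. That leaves 1, 5 unreachable — 2 in total.

2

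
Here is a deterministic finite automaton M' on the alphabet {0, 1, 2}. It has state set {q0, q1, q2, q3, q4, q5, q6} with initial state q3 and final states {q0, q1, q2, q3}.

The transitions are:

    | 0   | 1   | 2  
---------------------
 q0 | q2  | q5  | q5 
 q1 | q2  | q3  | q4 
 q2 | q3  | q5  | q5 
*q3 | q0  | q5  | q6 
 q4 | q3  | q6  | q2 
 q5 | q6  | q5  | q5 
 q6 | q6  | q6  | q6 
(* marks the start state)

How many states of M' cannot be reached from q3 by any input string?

Starting at q3 and following transitions, the reachable set is {q0, q2, q3, q5, q6}. That leaves q1, q4 unreachable — 2 in total.

2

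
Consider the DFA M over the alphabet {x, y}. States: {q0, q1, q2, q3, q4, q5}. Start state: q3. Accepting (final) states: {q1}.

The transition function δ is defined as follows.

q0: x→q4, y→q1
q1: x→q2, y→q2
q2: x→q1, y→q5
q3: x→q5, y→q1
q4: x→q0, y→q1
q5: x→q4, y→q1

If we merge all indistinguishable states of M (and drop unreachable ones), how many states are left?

3

Every state is reachable, so we keep all 6.
Start with accepting vs non-accepting: {q1} | {q0,q2,q3,q4,q5}.
Split {q0,q2,q3,q4,q5} by δ(·,x) → {q0,q3,q4,q5} and {q2}.
The partition is now stable with 3 blocks: {q1} | {q0,q3,q4,q5} | {q2}.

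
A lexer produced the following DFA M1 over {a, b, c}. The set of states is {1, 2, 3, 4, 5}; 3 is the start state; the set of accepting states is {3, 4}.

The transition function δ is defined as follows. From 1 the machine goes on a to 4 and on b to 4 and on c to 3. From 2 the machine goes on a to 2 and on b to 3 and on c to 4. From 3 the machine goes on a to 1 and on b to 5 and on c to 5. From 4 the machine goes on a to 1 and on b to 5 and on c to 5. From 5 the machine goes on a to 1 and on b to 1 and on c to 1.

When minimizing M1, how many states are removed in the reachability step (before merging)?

BFS from 3 reaches {1, 3, 4, 5}; the 1 state(s) 2 are never visited.

1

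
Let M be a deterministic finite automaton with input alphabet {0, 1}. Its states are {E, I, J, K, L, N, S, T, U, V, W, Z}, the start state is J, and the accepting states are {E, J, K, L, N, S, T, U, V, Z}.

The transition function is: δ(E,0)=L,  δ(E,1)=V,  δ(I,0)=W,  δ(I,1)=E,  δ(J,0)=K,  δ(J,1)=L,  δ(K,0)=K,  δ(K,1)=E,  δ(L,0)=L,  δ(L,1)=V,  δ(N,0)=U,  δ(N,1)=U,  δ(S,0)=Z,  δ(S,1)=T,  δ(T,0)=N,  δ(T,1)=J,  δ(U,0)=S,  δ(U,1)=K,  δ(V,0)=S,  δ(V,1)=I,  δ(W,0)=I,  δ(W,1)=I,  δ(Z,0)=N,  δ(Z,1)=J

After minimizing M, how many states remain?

P0 = {E,J,K,L,N,S,T,U,V,Z} | {I,W}.
Refine {E,J,K,L,N,S,T,U,V,Z} on symbol 1: members go to different blocks, giving {E,J,K,L,N,S,T,U,Z} and {V}.
Refine {E,J,K,L,N,S,T,U,Z} on symbol 1: members go to different blocks, giving {J,K,N,S,T,U,Z} and {E,L}.
On input 1, block {J,K,N,S,T,U,Z} splits into {N,S,T,U,Z} and {J,K}.
Split {N,S,T,U,Z} by δ(·,1) → {T,U,Z} and {N,S}.
On input 1, block {I,W} splits into {W} and {I}.
The partition is now stable with 7 blocks: {T,U,Z} | {W} | {V} | {E,L} | {J,K} | {N,S} | {I}.

7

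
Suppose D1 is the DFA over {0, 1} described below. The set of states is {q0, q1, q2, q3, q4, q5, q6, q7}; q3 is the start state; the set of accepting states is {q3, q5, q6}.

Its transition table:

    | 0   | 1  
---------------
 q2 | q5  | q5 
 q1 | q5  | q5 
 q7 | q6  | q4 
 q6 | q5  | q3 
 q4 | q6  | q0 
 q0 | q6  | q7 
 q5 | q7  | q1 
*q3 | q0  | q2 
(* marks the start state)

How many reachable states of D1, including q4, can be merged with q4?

3

Start with accepting vs non-accepting: {q3,q5,q6} | {q0,q1,q2,q4,q7}.
Split {q3,q5,q6} by δ(·,0) → {q3,q5} and {q6}.
Refine {q0,q1,q2,q4,q7} on symbol 0: members go to different blocks, giving {q0,q4,q7} and {q1,q2}.
No further refinement is possible. Final partition (4 blocks): {q3,q5} | {q0,q4,q7} | {q6} | {q1,q2}.
State q4 belongs to the block {q0,q4,q7}, which has 3 states.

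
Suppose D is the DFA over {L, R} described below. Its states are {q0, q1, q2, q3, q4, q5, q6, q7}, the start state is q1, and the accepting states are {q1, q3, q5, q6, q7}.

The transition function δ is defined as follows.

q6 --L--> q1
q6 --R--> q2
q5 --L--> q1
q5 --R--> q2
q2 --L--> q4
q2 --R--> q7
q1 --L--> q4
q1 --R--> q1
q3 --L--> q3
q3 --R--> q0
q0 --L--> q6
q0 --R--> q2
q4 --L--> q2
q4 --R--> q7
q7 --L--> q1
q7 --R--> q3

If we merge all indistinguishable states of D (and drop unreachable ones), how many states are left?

States {q5} cannot be reached from the start state, so discard them.
Start with accepting vs non-accepting: {q1,q3,q6,q7} | {q0,q2,q4}.
Split {q1,q3,q6,q7} by δ(·,L) → {q3,q6,q7} and {q1}.
Split {q3,q6,q7} by δ(·,L) → {q6,q7} and {q3}.
On input R, block {q6,q7} splits into {q6} and {q7}.
On input L, block {q0,q2,q4} splits into {q2,q4} and {q0}.
Stable partition: {q6} | {q2,q4} | {q1} | {q3} | {q7} | {q0} — 6 equivalence classes.

6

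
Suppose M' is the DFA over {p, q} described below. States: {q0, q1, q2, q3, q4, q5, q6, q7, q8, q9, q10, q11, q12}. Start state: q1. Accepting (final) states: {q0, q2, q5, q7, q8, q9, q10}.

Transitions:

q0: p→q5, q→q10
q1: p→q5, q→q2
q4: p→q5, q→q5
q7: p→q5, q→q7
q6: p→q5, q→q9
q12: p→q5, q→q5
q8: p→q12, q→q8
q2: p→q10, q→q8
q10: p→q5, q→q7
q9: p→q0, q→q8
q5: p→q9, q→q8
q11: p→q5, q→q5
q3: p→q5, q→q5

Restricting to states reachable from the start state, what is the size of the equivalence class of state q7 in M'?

First remove the unreachable states {q3,q4,q6,q11}; 9 states remain.
Initial partition by acceptance: {q0,q2,q5,q7,q8,q9,q10} | {q1,q12}.
Refine {q0,q2,q5,q7,q8,q9,q10} on symbol p: members go to different blocks, giving {q0,q2,q5,q7,q9,q10} and {q8}.
Split {q0,q2,q5,q7,q9,q10} by δ(·,q) → {q0,q7,q10} and {q2,q5,q9}.
Split {q2,q5,q9} by δ(·,p) → {q2,q9} and {q5}.
On input q, block {q1,q12} splits into {q1} and {q12}.
Stable partition: {q0,q7,q10} | {q1} | {q8} | {q2,q9} | {q5} | {q12} — 6 equivalence classes.
The equivalence class containing q7 is {q0,q7,q10}, of size 3.

3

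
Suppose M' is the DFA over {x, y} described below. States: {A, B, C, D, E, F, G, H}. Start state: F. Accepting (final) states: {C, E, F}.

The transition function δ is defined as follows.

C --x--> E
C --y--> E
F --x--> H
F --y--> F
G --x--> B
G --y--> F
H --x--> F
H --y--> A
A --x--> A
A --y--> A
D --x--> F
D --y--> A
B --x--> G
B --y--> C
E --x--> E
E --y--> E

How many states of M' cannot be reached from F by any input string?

5

BFS from F reaches {A, F, H}; the 5 state(s) B, C, D, E, G are never visited.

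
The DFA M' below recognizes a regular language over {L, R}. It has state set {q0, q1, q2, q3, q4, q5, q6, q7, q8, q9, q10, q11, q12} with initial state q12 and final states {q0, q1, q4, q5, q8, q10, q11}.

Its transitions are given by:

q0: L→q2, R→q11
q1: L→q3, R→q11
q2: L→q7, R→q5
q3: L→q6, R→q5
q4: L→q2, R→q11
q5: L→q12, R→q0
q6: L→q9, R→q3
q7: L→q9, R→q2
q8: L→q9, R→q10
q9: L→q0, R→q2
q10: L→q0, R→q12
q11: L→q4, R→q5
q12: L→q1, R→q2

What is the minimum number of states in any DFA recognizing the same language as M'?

First remove the unreachable states {q8,q10}; 11 states remain.
P0 = {q0,q1,q4,q5,q11} | {q2,q3,q6,q7,q9,q12}.
Split {q0,q1,q4,q5,q11} by δ(·,L) → {q0,q1,q4,q5} and {q11}.
Split {q0,q1,q4,q5} by δ(·,R) → {q0,q1,q4} and {q5}.
Refine {q2,q3,q6,q7,q9,q12} on symbol L: members go to different blocks, giving {q2,q3,q6,q7} and {q9,q12}.
On input L, block {q2,q3,q6,q7} splits into {q2,q3} and {q6,q7}.
No further refinement is possible. Final partition (6 blocks): {q0,q1,q4} | {q2,q3} | {q11} | {q5} | {q9,q12} | {q6,q7}.

6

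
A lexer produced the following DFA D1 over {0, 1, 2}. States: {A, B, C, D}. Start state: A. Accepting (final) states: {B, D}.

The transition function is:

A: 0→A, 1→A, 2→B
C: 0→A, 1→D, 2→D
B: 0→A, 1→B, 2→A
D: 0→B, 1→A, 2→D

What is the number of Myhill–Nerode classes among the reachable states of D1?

2

Reachable states from the start: {A,B}. Unreachable: {C,D} — drop them.
Initial partition by acceptance: {B} | {A}.
The partition is now stable with 2 blocks: {B} | {A}.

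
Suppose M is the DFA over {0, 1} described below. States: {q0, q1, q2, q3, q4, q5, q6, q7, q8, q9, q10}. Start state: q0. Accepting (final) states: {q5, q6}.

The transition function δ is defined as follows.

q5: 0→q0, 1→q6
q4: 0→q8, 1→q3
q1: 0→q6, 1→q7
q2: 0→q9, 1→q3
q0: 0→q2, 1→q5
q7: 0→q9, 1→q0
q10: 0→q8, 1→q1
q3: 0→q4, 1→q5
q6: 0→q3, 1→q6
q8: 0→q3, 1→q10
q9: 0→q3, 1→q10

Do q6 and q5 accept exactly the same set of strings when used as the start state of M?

Yes

P0 = {q5,q6} | {q0,q1,q2,q3,q4,q7,q8,q9,q10}.
Split {q0,q1,q2,q3,q4,q7,q8,q9,q10} by δ(·,0) → {q0,q2,q3,q4,q7,q8,q9,q10} and {q1}.
On input 1, block {q0,q2,q3,q4,q7,q8,q9,q10} splits into {q2,q4,q7,q8,q9} and {q0,q3} and {q10}.
Split {q2,q4,q7,q8,q9} by δ(·,0) → {q2,q4,q7} and {q8,q9}.
Stable partition: {q5,q6} | {q2,q4,q7} | {q1} | {q0,q3} | {q10} | {q8,q9} — 6 equivalence classes.
q6 and q5 lie in the same block of the stable partition, so they are equivalent — no string distinguishes them.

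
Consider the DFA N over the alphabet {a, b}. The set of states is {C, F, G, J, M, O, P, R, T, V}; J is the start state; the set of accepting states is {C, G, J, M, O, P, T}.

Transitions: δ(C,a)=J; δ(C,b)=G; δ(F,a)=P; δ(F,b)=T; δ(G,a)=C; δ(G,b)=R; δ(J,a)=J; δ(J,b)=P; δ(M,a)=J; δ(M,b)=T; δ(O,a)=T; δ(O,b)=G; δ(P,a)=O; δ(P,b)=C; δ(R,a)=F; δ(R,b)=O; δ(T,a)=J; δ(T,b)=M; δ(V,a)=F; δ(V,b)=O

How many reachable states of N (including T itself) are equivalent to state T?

States {V} cannot be reached from the start state, so discard them.
Start with accepting vs non-accepting: {C,G,J,M,O,P,T} | {F,R}.
Refine {C,G,J,M,O,P,T} on symbol b: members go to different blocks, giving {C,J,M,O,P,T} and {G}.
Refine {C,J,M,O,P,T} on symbol b: members go to different blocks, giving {J,M,P,T} and {C,O}.
Refine {J,M,P,T} on symbol a: members go to different blocks, giving {J,M,T} and {P}.
Refine {J,M,T} on symbol b: members go to different blocks, giving {M,T} and {J}.
Refine {F,R} on symbol a: members go to different blocks, giving {R} and {F}.
On input a, block {C,O} splits into {O} and {C}.
No further refinement is possible. Final partition (8 blocks): {M,T} | {R} | {G} | {O} | {P} | {J} | {F} | {C}.
The equivalence class containing T is {M,T}, of size 2.

2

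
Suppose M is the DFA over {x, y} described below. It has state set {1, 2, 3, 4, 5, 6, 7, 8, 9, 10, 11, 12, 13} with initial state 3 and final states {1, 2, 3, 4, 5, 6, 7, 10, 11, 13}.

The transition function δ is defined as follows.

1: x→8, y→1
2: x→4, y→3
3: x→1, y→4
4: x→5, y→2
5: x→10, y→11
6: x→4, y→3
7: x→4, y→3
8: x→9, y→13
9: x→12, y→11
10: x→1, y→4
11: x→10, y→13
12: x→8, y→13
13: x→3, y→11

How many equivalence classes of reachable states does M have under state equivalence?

6

First remove the unreachable states {6,7}; 11 states remain.
P0 = {1,2,3,4,5,10,11,13} | {8,9,12}.
Split {1,2,3,4,5,10,11,13} by δ(·,x) → {2,3,4,5,10,11,13} and {1}.
On input x, block {2,3,4,5,10,11,13} splits into {2,4,5,11,13} and {3,10}.
Split {2,4,5,11,13} by δ(·,x) → {5,11,13} and {2,4}.
On input x, block {2,4} splits into {2} and {4}.
Stable partition: {5,11,13} | {8,9,12} | {1} | {3,10} | {2} | {4} — 6 equivalence classes.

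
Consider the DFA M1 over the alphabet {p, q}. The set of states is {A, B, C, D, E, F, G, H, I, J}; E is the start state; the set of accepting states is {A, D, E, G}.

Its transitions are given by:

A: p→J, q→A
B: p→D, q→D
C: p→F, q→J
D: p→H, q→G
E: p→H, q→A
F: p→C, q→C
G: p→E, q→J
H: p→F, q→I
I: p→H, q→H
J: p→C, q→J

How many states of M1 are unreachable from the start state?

No path from E leads to B, D, G; the other 7 states are all reachable.

3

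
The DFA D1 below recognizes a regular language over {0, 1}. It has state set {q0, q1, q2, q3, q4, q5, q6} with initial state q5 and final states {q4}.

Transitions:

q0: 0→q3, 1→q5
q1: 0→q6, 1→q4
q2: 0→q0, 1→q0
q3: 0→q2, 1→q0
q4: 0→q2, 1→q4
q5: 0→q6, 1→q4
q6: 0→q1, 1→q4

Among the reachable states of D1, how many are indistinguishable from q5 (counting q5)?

3

All states are reachable from the start state.
P0 = {q4} | {q0,q1,q2,q3,q5,q6}.
Split {q0,q1,q2,q3,q5,q6} by δ(·,1) → {q0,q2,q3} and {q1,q5,q6}.
On input 1, block {q0,q2,q3} splits into {q2,q3} and {q0}.
Refine {q2,q3} on symbol 0: members go to different blocks, giving {q2} and {q3}.
The partition is now stable with 5 blocks: {q4} | {q2} | {q1,q5,q6} | {q0} | {q3}.
State q5 belongs to the block {q1,q5,q6}, which has 3 states.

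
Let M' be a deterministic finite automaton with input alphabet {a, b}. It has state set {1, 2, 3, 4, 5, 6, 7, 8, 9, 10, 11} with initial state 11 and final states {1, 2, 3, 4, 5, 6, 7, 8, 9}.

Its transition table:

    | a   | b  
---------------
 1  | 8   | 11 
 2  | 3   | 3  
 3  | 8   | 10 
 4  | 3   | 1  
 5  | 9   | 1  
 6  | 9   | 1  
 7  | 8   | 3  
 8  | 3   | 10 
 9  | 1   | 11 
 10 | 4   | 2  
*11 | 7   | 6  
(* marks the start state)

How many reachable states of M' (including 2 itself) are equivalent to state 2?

Reachable states from the start: {1,2,3,4,6,7,8,9,10,11}. Unreachable: {5} — drop them.
P0 = {1,2,3,4,6,7,8,9} | {10,11}.
Split {1,2,3,4,6,7,8,9} by δ(·,b) → {1,3,8,9} and {2,4,6,7}.
The partition is now stable with 3 blocks: {1,3,8,9} | {10,11} | {2,4,6,7}.
The equivalence class containing 2 is {2,4,6,7}, of size 4.

4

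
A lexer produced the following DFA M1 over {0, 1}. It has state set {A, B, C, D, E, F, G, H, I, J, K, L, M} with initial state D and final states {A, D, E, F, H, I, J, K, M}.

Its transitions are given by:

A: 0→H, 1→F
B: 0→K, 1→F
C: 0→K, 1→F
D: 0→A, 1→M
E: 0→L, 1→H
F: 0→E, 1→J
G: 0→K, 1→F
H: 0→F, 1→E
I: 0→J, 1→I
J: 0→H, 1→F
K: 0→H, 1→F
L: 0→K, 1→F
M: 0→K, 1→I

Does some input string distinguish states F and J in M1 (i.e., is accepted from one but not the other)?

Yes

States {B,C,G} cannot be reached from the start state, so discard them.
Initial partition by acceptance: {A,D,E,F,H,I,J,K,M} | {L}.
Split {A,D,E,F,H,I,J,K,M} by δ(·,0) → {A,D,F,H,I,J,K,M} and {E}.
Refine {A,D,F,H,I,J,K,M} on symbol 0: members go to different blocks, giving {A,D,H,I,J,K,M} and {F}.
Refine {A,D,H,I,J,K,M} on symbol 0: members go to different blocks, giving {A,D,I,J,K,M} and {H}.
On input 0, block {A,D,I,J,K,M} splits into {A,J,K} and {D,I,M}.
Stable partition: {A,J,K} | {L} | {E} | {F} | {H} | {D,I,M} — 6 equivalence classes.
F and J end up in different blocks, so they are distinguishable. For instance, the string '00' is accepted from only J.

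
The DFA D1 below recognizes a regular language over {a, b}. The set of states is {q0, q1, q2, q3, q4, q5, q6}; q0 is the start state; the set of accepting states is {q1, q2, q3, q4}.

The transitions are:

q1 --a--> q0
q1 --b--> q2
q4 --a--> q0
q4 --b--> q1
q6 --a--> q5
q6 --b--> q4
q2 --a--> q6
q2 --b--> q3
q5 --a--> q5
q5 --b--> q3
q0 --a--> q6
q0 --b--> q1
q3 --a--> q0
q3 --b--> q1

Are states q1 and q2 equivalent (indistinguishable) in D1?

P0 = {q1,q2,q3,q4} | {q0,q5,q6}.
The partition is now stable with 2 blocks: {q1,q2,q3,q4} | {q0,q5,q6}.
q1 and q2 lie in the same block of the stable partition, so they are equivalent — no string distinguishes them.

Yes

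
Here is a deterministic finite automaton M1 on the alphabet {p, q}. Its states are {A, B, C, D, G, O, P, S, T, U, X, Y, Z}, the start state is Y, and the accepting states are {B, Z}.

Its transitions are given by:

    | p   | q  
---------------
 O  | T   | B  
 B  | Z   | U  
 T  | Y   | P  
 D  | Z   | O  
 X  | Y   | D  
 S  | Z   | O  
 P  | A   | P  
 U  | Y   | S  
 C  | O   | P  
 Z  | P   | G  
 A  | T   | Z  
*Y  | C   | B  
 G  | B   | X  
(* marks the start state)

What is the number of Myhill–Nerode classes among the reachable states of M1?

Start with accepting vs non-accepting: {B,Z} | {A,C,D,G,O,P,S,T,U,X,Y}.
Split {B,Z} by δ(·,p) → {Z} and {B}.
On input p, block {A,C,D,G,O,P,S,T,U,X,Y} splits into {A,C,O,P,T,U,X,Y} and {D,S} and {G}.
On input q, block {A,C,O,P,T,U,X,Y} splits into {C,P,T} and {O,Y} and {U,X} and {A}.
On input p, block {C,P,T} splits into {C,T} and {P}.
The partition is now stable with 9 blocks: {Z} | {C,T} | {B} | {D,S} | {G} | {O,Y} | {U,X} | {A} | {P}.

9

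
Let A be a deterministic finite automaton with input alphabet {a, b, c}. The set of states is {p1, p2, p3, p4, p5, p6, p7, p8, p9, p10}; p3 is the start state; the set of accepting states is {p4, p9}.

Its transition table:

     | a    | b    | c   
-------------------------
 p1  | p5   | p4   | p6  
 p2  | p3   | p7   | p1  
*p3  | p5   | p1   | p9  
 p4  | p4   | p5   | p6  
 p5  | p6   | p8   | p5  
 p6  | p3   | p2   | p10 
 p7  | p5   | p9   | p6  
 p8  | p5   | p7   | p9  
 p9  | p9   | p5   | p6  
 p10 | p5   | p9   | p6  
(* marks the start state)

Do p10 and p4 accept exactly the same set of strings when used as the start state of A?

No

Every state is reachable, so we keep all 10.
Initial partition by acceptance: {p4,p9} | {p1,p2,p3,p5,p6,p7,p8,p10}.
Refine {p1,p2,p3,p5,p6,p7,p8,p10} on symbol b: members go to different blocks, giving {p2,p3,p5,p6,p8} and {p1,p7,p10}.
Split {p2,p3,p5,p6,p8} by δ(·,b) → {p2,p3,p8} and {p5,p6}.
On input a, block {p2,p3,p8} splits into {p3,p8} and {p2}.
Refine {p5,p6} on symbol a: members go to different blocks, giving {p5} and {p6}.
No further refinement is possible. Final partition (6 blocks): {p4,p9} | {p3,p8} | {p1,p7,p10} | {p5} | {p2} | {p6}.
p10 and p4 end up in different blocks, so they are distinguishable. For instance, the string 'ε' is accepted from only p4.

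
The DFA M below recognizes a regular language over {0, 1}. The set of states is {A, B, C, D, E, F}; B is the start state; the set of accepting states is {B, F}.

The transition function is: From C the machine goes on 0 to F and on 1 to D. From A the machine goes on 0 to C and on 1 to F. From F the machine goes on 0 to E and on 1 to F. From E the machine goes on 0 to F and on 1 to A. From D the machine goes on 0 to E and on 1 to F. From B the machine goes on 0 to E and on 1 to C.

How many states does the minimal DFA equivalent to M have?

4

All states are reachable from the start state.
P0 = {B,F} | {A,C,D,E}.
Split {B,F} by δ(·,1) → {B} and {F}.
Split {A,C,D,E} by δ(·,0) → {A,D} and {C,E}.
Stable partition: {B} | {A,D} | {F} | {C,E} — 4 equivalence classes.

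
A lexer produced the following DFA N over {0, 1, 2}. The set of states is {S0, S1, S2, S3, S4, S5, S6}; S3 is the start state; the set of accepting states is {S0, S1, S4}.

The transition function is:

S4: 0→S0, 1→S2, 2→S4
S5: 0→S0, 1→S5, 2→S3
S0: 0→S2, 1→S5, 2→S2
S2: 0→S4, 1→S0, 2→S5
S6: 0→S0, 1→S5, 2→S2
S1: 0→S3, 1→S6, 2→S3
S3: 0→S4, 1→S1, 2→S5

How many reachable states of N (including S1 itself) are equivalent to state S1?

Every state is reachable, so we keep all 7.
Initial partition by acceptance: {S0,S1,S4} | {S2,S3,S5,S6}.
On input 0, block {S0,S1,S4} splits into {S0,S1} and {S4}.
Refine {S2,S3,S5,S6} on symbol 0: members go to different blocks, giving {S2,S3} and {S5,S6}.
No further refinement is possible. Final partition (4 blocks): {S0,S1} | {S2,S3} | {S4} | {S5,S6}.
State S1 belongs to the block {S0,S1}, which has 2 states.

2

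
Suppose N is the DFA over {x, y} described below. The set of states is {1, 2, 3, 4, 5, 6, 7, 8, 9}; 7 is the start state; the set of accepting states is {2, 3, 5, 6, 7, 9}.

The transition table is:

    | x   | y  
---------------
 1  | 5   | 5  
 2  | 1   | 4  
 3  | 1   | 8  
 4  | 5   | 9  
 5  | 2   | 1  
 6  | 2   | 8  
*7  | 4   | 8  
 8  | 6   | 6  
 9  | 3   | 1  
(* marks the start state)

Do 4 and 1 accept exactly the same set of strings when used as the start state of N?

Every state is reachable, so we keep all 9.
Start with accepting vs non-accepting: {2,3,5,6,7,9} | {1,4,8}.
Refine {2,3,5,6,7,9} on symbol x: members go to different blocks, giving {2,3,7} and {5,6,9}.
No further refinement is possible. Final partition (3 blocks): {2,3,7} | {1,4,8} | {5,6,9}.
4 and 1 lie in the same block of the stable partition, so they are equivalent — no string distinguishes them.

Yes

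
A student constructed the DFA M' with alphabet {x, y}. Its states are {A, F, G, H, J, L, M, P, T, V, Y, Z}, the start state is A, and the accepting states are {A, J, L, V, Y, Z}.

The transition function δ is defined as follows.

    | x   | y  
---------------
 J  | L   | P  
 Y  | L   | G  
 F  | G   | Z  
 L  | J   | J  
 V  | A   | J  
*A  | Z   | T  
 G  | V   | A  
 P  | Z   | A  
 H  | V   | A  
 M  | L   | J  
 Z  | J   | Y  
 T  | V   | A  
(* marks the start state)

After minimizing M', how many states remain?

3

First remove the unreachable states {F,H,M}; 9 states remain.
Initial partition by acceptance: {A,J,L,V,Y,Z} | {G,P,T}.
Refine {A,J,L,V,Y,Z} on symbol y: members go to different blocks, giving {L,V,Z} and {A,J,Y}.
Stable partition: {L,V,Z} | {G,P,T} | {A,J,Y} — 3 equivalence classes.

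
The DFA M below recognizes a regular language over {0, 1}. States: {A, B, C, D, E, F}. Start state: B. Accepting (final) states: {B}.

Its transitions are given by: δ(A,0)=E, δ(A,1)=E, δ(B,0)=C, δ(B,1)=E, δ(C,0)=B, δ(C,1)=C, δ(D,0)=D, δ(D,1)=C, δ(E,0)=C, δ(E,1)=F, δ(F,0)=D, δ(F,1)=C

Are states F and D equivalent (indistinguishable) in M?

Yes

Reachable states from the start: {B,C,D,E,F}. Unreachable: {A} — drop them.
Initial partition by acceptance: {B} | {C,D,E,F}.
On input 0, block {C,D,E,F} splits into {D,E,F} and {C}.
On input 0, block {D,E,F} splits into {D,F} and {E}.
Stable partition: {B} | {D,F} | {C} | {E} — 4 equivalence classes.
F and D lie in the same block of the stable partition, so they are equivalent — no string distinguishes them.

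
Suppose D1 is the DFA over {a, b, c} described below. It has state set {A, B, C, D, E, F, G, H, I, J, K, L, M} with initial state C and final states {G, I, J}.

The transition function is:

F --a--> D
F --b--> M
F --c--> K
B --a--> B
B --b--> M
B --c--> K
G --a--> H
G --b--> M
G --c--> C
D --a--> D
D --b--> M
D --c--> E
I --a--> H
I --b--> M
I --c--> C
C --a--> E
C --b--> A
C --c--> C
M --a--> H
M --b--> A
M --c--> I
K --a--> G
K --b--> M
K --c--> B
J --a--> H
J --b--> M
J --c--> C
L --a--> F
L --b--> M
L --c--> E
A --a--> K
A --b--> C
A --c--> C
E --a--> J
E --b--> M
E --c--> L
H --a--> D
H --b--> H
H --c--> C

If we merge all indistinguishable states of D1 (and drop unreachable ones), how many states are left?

6

Every state is reachable, so we keep all 13.
P0 = {G,I,J} | {A,B,C,D,E,F,H,K,L,M}.
On input a, block {A,B,C,D,E,F,H,K,L,M} splits into {A,B,C,D,F,H,L,M} and {E,K}.
On input a, block {A,B,C,D,F,H,L,M} splits into {B,D,F,H,L,M} and {A,C}.
On input b, block {B,D,F,H,L,M} splits into {B,D,F,H,L} and {M}.
On input b, block {B,D,F,H,L} splits into {B,D,F,L} and {H}.
Stable partition: {G,I,J} | {B,D,F,L} | {E,K} | {A,C} | {M} | {H} — 6 equivalence classes.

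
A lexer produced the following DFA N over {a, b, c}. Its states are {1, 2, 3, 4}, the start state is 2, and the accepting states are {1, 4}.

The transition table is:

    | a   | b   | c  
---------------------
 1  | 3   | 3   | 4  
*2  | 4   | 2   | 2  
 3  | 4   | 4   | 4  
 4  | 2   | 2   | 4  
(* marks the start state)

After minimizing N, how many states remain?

2

Reachable states from the start: {2,4}. Unreachable: {1,3} — drop them.
Initial partition by acceptance: {4} | {2}.
The partition is now stable with 2 blocks: {4} | {2}.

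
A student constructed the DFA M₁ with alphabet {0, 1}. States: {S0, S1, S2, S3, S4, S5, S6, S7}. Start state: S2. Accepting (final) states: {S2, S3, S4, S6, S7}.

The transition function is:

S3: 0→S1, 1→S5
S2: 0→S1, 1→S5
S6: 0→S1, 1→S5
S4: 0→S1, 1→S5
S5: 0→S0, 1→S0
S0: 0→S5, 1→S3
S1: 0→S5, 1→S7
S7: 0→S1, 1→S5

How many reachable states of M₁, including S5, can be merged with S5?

States {S4,S6} cannot be reached from the start state, so discard them.
Start with accepting vs non-accepting: {S2,S3,S7} | {S0,S1,S5}.
Split {S0,S1,S5} by δ(·,1) → {S0,S1} and {S5}.
No further refinement is possible. Final partition (3 blocks): {S2,S3,S7} | {S0,S1} | {S5}.
State S5 belongs to the block {S5}, which has 1 states.

1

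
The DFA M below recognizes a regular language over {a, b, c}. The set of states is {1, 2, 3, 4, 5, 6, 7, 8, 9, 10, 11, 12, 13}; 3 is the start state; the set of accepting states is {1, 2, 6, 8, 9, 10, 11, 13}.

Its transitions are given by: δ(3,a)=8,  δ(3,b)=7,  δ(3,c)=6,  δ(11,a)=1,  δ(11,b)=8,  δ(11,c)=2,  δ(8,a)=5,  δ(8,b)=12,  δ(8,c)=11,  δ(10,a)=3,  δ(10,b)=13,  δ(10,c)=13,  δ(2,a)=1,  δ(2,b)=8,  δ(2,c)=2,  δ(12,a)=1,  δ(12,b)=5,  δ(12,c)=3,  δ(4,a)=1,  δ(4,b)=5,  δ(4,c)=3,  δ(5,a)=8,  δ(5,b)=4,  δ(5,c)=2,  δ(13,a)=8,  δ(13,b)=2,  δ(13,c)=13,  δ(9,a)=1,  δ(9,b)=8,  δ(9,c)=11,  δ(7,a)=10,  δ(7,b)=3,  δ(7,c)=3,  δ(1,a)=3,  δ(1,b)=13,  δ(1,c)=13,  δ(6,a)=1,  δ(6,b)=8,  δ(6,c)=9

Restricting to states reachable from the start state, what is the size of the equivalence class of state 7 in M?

3

Every state is reachable, so we keep all 13.
Start with accepting vs non-accepting: {1,2,6,8,9,10,11,13} | {3,4,5,7,12}.
Refine {1,2,6,8,9,10,11,13} on symbol a: members go to different blocks, giving {2,6,9,11,13} and {1,8,10}.
Refine {2,6,9,11,13} on symbol b: members go to different blocks, giving {2,6,9,11} and {13}.
Refine {3,4,5,7,12} on symbol c: members go to different blocks, giving {4,7,12} and {3,5}.
Split {1,8,10} by δ(·,b) → {1,10} and {8}.
Stable partition: {2,6,9,11} | {4,7,12} | {1,10} | {13} | {3,5} | {8} — 6 equivalence classes.
The equivalence class containing 7 is {4,7,12}, of size 3.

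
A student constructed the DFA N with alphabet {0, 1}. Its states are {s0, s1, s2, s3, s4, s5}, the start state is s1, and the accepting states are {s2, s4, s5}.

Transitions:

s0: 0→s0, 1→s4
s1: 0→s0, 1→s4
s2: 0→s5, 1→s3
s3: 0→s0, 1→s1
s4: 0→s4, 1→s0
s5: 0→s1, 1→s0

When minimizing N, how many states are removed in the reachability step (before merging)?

3

No path from s1 leads to s2, s3, s5; the other 3 states are all reachable.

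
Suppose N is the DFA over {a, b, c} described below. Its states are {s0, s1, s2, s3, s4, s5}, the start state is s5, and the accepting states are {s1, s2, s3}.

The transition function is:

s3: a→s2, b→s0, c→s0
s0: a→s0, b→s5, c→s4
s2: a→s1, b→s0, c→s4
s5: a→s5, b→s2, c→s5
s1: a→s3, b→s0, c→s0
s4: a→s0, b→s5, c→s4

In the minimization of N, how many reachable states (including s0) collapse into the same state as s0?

2

Initial partition by acceptance: {s1,s2,s3} | {s0,s4,s5}.
On input b, block {s0,s4,s5} splits into {s0,s4} and {s5}.
The partition is now stable with 3 blocks: {s1,s2,s3} | {s0,s4} | {s5}.
The equivalence class containing s0 is {s0,s4}, of size 2.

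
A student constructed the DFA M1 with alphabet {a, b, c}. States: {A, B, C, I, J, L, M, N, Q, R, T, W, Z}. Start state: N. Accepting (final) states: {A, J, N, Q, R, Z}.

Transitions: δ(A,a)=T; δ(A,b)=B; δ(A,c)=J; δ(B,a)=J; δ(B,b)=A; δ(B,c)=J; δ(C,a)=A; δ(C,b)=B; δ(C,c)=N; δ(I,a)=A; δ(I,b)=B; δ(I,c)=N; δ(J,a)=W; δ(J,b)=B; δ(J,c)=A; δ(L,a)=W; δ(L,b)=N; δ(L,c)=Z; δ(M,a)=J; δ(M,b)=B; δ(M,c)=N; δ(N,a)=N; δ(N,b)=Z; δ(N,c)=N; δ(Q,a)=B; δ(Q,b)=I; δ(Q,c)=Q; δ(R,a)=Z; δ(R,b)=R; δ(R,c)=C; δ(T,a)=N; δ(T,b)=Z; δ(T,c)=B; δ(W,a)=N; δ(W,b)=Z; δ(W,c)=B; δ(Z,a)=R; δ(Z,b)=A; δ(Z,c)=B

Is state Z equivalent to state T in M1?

No

First remove the unreachable states {I,L,M,Q}; 9 states remain.
P0 = {A,J,N,R,Z} | {B,C,T,W}.
Split {A,J,N,R,Z} by δ(·,a) → {N,R,Z} and {A,J}.
Split {N,R,Z} by δ(·,b) → {N,R} and {Z}.
On input a, block {N,R} splits into {N} and {R}.
Refine {B,C,T,W} on symbol a: members go to different blocks, giving {T,W} and {B,C}.
On input b, block {B,C} splits into {B} and {C}.
The partition is now stable with 7 blocks: {N} | {T,W} | {A,J} | {Z} | {R} | {B} | {C}.
Z and T end up in different blocks, so they are distinguishable. For instance, the string 'ε' is accepted from only Z.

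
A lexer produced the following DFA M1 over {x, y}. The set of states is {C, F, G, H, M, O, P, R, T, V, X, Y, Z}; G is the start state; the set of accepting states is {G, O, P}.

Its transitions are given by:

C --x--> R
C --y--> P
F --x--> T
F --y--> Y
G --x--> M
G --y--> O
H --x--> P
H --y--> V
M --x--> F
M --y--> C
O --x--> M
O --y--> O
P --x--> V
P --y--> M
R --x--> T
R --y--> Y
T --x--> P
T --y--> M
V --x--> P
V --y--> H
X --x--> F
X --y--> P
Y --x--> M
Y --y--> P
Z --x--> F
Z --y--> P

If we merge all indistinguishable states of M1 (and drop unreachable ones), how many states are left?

Reachable states from the start: {C,F,G,H,M,O,P,R,T,V,Y}. Unreachable: {X,Z} — drop them.
Initial partition by acceptance: {G,O,P} | {C,F,H,M,R,T,V,Y}.
Refine {G,O,P} on symbol y: members go to different blocks, giving {G,O} and {P}.
On input x, block {C,F,H,M,R,T,V,Y} splits into {C,F,M,R,Y} and {H,T,V}.
On input x, block {C,F,M,R,Y} splits into {C,M,Y} and {F,R}.
On input x, block {C,M,Y} splits into {C,M} and {Y}.
Split {C,M} by δ(·,y) → {C} and {M}.
Split {H,T,V} by δ(·,y) → {H,V} and {T}.
No further refinement is possible. Final partition (8 blocks): {G,O} | {C} | {P} | {H,V} | {F,R} | {Y} | {M} | {T}.

8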